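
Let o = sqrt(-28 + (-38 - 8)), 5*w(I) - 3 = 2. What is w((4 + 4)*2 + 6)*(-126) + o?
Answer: -126 + I*sqrt(74) ≈ -126.0 + 8.6023*I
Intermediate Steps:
w(I) = 1 (w(I) = 3/5 + (1/5)*2 = 3/5 + 2/5 = 1)
o = I*sqrt(74) (o = sqrt(-28 - 46) = sqrt(-74) = I*sqrt(74) ≈ 8.6023*I)
w((4 + 4)*2 + 6)*(-126) + o = 1*(-126) + I*sqrt(74) = -126 + I*sqrt(74)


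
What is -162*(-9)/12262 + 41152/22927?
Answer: 269016695/140565437 ≈ 1.9138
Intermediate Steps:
-162*(-9)/12262 + 41152/22927 = 1458*(1/12262) + 41152*(1/22927) = 729/6131 + 41152/22927 = 269016695/140565437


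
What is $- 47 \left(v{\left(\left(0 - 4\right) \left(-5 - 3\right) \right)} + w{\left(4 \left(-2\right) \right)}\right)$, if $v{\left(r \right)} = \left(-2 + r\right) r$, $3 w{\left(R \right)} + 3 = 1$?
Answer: $- \frac{135266}{3} \approx -45089.0$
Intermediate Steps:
$w{\left(R \right)} = - \frac{2}{3}$ ($w{\left(R \right)} = -1 + \frac{1}{3} \cdot 1 = -1 + \frac{1}{3} = - \frac{2}{3}$)
$v{\left(r \right)} = r \left(-2 + r\right)$
$- 47 \left(v{\left(\left(0 - 4\right) \left(-5 - 3\right) \right)} + w{\left(4 \left(-2\right) \right)}\right) = - 47 \left(\left(0 - 4\right) \left(-5 - 3\right) \left(-2 + \left(0 - 4\right) \left(-5 - 3\right)\right) - \frac{2}{3}\right) = - 47 \left(\left(-4\right) \left(-8\right) \left(-2 - -32\right) - \frac{2}{3}\right) = - 47 \left(32 \left(-2 + 32\right) - \frac{2}{3}\right) = - 47 \left(32 \cdot 30 - \frac{2}{3}\right) = - 47 \left(960 - \frac{2}{3}\right) = \left(-47\right) \frac{2878}{3} = - \frac{135266}{3}$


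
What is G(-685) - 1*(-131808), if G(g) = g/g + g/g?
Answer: 131810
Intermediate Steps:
G(g) = 2 (G(g) = 1 + 1 = 2)
G(-685) - 1*(-131808) = 2 - 1*(-131808) = 2 + 131808 = 131810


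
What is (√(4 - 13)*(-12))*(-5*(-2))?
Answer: -360*I ≈ -360.0*I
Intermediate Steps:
(√(4 - 13)*(-12))*(-5*(-2)) = (√(-9)*(-12))*10 = ((3*I)*(-12))*10 = -36*I*10 = -360*I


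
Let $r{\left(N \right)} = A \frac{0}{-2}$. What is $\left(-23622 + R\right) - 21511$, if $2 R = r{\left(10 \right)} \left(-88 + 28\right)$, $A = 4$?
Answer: $-45133$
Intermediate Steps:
$r{\left(N \right)} = 0$ ($r{\left(N \right)} = 4 \frac{0}{-2} = 4 \cdot 0 \left(- \frac{1}{2}\right) = 4 \cdot 0 = 0$)
$R = 0$ ($R = \frac{0 \left(-88 + 28\right)}{2} = \frac{0 \left(-60\right)}{2} = \frac{1}{2} \cdot 0 = 0$)
$\left(-23622 + R\right) - 21511 = \left(-23622 + 0\right) - 21511 = -23622 - 21511 = -45133$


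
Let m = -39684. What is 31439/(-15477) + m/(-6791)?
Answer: 400687019/105104307 ≈ 3.8123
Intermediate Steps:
31439/(-15477) + m/(-6791) = 31439/(-15477) - 39684/(-6791) = 31439*(-1/15477) - 39684*(-1/6791) = -31439/15477 + 39684/6791 = 400687019/105104307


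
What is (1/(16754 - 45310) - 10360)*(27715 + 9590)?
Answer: -11036317206105/28556 ≈ -3.8648e+8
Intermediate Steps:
(1/(16754 - 45310) - 10360)*(27715 + 9590) = (1/(-28556) - 10360)*37305 = (-1/28556 - 10360)*37305 = -295840161/28556*37305 = -11036317206105/28556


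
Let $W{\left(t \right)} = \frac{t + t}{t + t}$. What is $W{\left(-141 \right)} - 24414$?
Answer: $-24413$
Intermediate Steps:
$W{\left(t \right)} = 1$ ($W{\left(t \right)} = \frac{2 t}{2 t} = 2 t \frac{1}{2 t} = 1$)
$W{\left(-141 \right)} - 24414 = 1 - 24414 = -24413$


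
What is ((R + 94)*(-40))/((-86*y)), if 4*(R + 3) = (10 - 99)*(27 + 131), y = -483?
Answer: 22830/6923 ≈ 3.2977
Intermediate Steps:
R = -7037/2 (R = -3 + ((10 - 99)*(27 + 131))/4 = -3 + (-89*158)/4 = -3 + (1/4)*(-14062) = -3 - 7031/2 = -7037/2 ≈ -3518.5)
((R + 94)*(-40))/((-86*y)) = ((-7037/2 + 94)*(-40))/((-86*(-483))) = -6849/2*(-40)/41538 = 136980*(1/41538) = 22830/6923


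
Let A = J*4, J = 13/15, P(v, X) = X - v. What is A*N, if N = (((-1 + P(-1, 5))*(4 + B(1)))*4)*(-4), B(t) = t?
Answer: -4160/3 ≈ -1386.7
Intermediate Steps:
J = 13/15 (J = 13*(1/15) = 13/15 ≈ 0.86667)
A = 52/15 (A = (13/15)*4 = 52/15 ≈ 3.4667)
N = -400 (N = (((-1 + (5 - 1*(-1)))*(4 + 1))*4)*(-4) = (((-1 + (5 + 1))*5)*4)*(-4) = (((-1 + 6)*5)*4)*(-4) = ((5*5)*4)*(-4) = (25*4)*(-4) = 100*(-4) = -400)
A*N = (52/15)*(-400) = -4160/3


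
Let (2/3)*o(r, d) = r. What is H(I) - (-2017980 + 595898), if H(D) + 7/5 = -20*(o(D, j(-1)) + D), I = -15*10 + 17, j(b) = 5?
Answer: 7143653/5 ≈ 1.4287e+6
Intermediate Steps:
o(r, d) = 3*r/2
I = -133 (I = -150 + 17 = -133)
H(D) = -7/5 - 50*D (H(D) = -7/5 - 20*(3*D/2 + D) = -7/5 - 50*D)
H(I) - (-2017980 + 595898) = (-7/5 - 50*(-133)) - (-2017980 + 595898) = (-7/5 + 6650) - 1*(-1422082) = 33243/5 + 1422082 = 7143653/5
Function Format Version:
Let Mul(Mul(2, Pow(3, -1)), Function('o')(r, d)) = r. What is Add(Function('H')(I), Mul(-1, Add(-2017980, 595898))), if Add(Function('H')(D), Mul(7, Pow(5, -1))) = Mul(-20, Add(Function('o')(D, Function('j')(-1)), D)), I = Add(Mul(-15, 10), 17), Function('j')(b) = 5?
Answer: Rational(7143653, 5) ≈ 1.4287e+6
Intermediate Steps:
Function('o')(r, d) = Mul(Rational(3, 2), r)
I = -133 (I = Add(-150, 17) = -133)
Function('H')(D) = Add(Rational(-7, 5), Mul(-50, D)) (Function('H')(D) = Add(Rational(-7, 5), Mul(-20, Add(Mul(Rational(3, 2), D), D))) = Add(Rational(-7, 5), Mul(-20, Mul(Rational(5, 2), D))) = Add(Rational(-7, 5), Mul(-50, D)))
Add(Function('H')(I), Mul(-1, Add(-2017980, 595898))) = Add(Add(Rational(-7, 5), Mul(-50, -133)), Mul(-1, Add(-2017980, 595898))) = Add(Add(Rational(-7, 5), 6650), Mul(-1, -1422082)) = Add(Rational(33243, 5), 1422082) = Rational(7143653, 5)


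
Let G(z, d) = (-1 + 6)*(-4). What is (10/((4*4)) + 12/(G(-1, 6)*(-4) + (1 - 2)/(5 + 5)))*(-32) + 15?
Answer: -7835/799 ≈ -9.8060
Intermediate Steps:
G(z, d) = -20 (G(z, d) = 5*(-4) = -20)
(10/((4*4)) + 12/(G(-1, 6)*(-4) + (1 - 2)/(5 + 5)))*(-32) + 15 = (10/((4*4)) + 12/(-20*(-4) + (1 - 2)/(5 + 5)))*(-32) + 15 = (10/16 + 12/(80 - 1/10))*(-32) + 15 = (10*(1/16) + 12/(80 - 1*⅒))*(-32) + 15 = (5/8 + 12/(80 - ⅒))*(-32) + 15 = (5/8 + 12/(799/10))*(-32) + 15 = (5/8 + 12*(10/799))*(-32) + 15 = (5/8 + 120/799)*(-32) + 15 = (4955/6392)*(-32) + 15 = -19820/799 + 15 = -7835/799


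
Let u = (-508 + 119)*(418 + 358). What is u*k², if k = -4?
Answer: -4829824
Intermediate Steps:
u = -301864 (u = -389*776 = -301864)
u*k² = -301864*(-4)² = -301864*16 = -4829824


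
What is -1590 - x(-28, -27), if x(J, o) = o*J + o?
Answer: -2319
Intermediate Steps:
x(J, o) = o + J*o (x(J, o) = J*o + o = o + J*o)
-1590 - x(-28, -27) = -1590 - (-27)*(1 - 28) = -1590 - (-27)*(-27) = -1590 - 1*729 = -1590 - 729 = -2319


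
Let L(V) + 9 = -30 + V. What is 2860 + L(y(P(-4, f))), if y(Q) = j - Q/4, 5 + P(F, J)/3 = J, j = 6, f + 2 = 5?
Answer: 5657/2 ≈ 2828.5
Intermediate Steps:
f = 3 (f = -2 + 5 = 3)
P(F, J) = -15 + 3*J
y(Q) = 6 - Q/4
L(V) = -39 + V (L(V) = -9 + (-30 + V) = -39 + V)
2860 + L(y(P(-4, f))) = 2860 + (-39 + (6 - (-15 + 3*3)/4)) = 2860 + (-39 + (6 - (-15 + 9)/4)) = 2860 + (-39 + (6 - 1/4*(-6))) = 2860 + (-39 + (6 + 3/2)) = 2860 + (-39 + 15/2) = 2860 - 63/2 = 5657/2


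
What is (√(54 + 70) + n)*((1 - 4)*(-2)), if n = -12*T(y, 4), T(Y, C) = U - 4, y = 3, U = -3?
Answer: 504 + 12*√31 ≈ 570.81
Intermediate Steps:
T(Y, C) = -7 (T(Y, C) = -3 - 4 = -7)
n = 84 (n = -12*(-7) = 84)
(√(54 + 70) + n)*((1 - 4)*(-2)) = (√(54 + 70) + 84)*((1 - 4)*(-2)) = (√124 + 84)*(-3*(-2)) = (2*√31 + 84)*6 = (84 + 2*√31)*6 = 504 + 12*√31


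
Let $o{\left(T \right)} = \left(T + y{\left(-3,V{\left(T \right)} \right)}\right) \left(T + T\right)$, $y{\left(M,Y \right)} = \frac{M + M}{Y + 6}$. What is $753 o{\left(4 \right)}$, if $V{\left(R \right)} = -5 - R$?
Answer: $36144$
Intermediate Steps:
$y{\left(M,Y \right)} = \frac{2 M}{6 + Y}$
$o{\left(T \right)} = 2 T \left(T - \frac{6}{1 - T}\right)$ ($o{\left(T \right)} = \left(T + 2 \left(-3\right) \frac{1}{6 - \left(5 + T\right)}\right) \left(T + T\right) = \left(T + 2 \left(-3\right) \frac{1}{1 - T}\right) 2 T = \left(T - \frac{6}{1 - T}\right) 2 T = 2 T \left(T - \frac{6}{1 - T}\right)$)
$753 o{\left(4 \right)} = 753 \cdot 2 \cdot 4 \frac{1}{-1 + 4} \left(6 + 4 \left(-1 + 4\right)\right) = 753 \cdot 2 \cdot 4 \cdot \frac{1}{3} \left(6 + 4 \cdot 3\right) = 753 \cdot 2 \cdot 4 \cdot \frac{1}{3} \left(6 + 12\right) = 753 \cdot 2 \cdot 4 \cdot \frac{1}{3} \cdot 18 = 753 \cdot 48 = 36144$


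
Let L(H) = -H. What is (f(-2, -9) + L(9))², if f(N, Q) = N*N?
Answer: 25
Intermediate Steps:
f(N, Q) = N²
(f(-2, -9) + L(9))² = ((-2)² - 1*9)² = (4 - 9)² = (-5)² = 25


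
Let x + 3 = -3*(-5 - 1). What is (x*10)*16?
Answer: 2400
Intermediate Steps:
x = 15 (x = -3 - 3*(-5 - 1) = -3 - 3*(-6) = -3 + 18 = 15)
(x*10)*16 = (15*10)*16 = 150*16 = 2400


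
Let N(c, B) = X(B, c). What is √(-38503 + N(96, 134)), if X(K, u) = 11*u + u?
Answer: I*√37351 ≈ 193.26*I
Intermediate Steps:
X(K, u) = 12*u
N(c, B) = 12*c
√(-38503 + N(96, 134)) = √(-38503 + 12*96) = √(-38503 + 1152) = √(-37351) = I*√37351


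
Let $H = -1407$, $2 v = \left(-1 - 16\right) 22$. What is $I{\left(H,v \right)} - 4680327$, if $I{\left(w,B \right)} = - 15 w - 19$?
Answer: $-4659241$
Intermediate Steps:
$v = -187$ ($v = \frac{\left(-1 - 16\right) 22}{2} = \frac{\left(-17\right) 22}{2} = \frac{1}{2} \left(-374\right) = -187$)
$I{\left(w,B \right)} = -19 - 15 w$
$I{\left(H,v \right)} - 4680327 = \left(-19 - -21105\right) - 4680327 = \left(-19 + 21105\right) - 4680327 = 21086 - 4680327 = -4659241$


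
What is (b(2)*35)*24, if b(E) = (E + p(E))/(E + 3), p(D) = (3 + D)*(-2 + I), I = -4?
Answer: -4704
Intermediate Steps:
p(D) = -18 - 6*D (p(D) = (3 + D)*(-2 - 4) = (3 + D)*(-6) = -18 - 6*D)
b(E) = (-18 - 5*E)/(3 + E) (b(E) = (E + (-18 - 6*E))/(E + 3) = (-18 - 5*E)/(3 + E))
(b(2)*35)*24 = (((-18 - 5*2)/(3 + 2))*35)*24 = (((-18 - 10)/5)*35)*24 = (((1/5)*(-28))*35)*24 = -28/5*35*24 = -196*24 = -4704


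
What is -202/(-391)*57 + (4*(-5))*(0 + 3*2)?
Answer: -35406/391 ≈ -90.552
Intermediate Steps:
-202/(-391)*57 + (4*(-5))*(0 + 3*2) = -202*(-1/391)*57 - 20*(0 + 6) = (202/391)*57 - 20*6 = 11514/391 - 120 = -35406/391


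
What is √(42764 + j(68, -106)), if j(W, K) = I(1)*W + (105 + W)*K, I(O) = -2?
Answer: √24290 ≈ 155.85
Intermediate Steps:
j(W, K) = -2*W + K*(105 + W) (j(W, K) = -2*W + (105 + W)*K = -2*W + K*(105 + W))
√(42764 + j(68, -106)) = √(42764 + (-2*68 + 105*(-106) - 106*68)) = √(42764 + (-136 - 11130 - 7208)) = √(42764 - 18474) = √24290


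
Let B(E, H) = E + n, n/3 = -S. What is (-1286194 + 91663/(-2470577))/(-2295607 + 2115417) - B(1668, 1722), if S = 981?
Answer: 570773560183851/445173269630 ≈ 1282.1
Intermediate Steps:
n = -2943 (n = 3*(-1*981) = 3*(-981) = -2943)
B(E, H) = -2943 + E (B(E, H) = E - 2943 = -2943 + E)
(-1286194 + 91663/(-2470577))/(-2295607 + 2115417) - B(1668, 1722) = (-1286194 + 91663/(-2470577))/(-2295607 + 2115417) - (-2943 + 1668) = (-1286194 + 91663*(-1/2470577))/(-180190) - 1*(-1275) = (-1286194 - 91663/2470577)*(-1/180190) + 1275 = -3177641405601/2470577*(-1/180190) + 1275 = 3177641405601/445173269630 + 1275 = 570773560183851/445173269630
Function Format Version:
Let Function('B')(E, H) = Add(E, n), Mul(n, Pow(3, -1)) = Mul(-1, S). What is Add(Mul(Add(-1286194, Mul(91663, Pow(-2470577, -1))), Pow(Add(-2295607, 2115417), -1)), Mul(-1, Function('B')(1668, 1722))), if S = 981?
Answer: Rational(570773560183851, 445173269630) ≈ 1282.1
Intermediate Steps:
n = -2943 (n = Mul(3, Mul(-1, 981)) = Mul(3, -981) = -2943)
Function('B')(E, H) = Add(-2943, E) (Function('B')(E, H) = Add(E, -2943) = Add(-2943, E))
Add(Mul(Add(-1286194, Mul(91663, Pow(-2470577, -1))), Pow(Add(-2295607, 2115417), -1)), Mul(-1, Function('B')(1668, 1722))) = Add(Mul(Add(-1286194, Mul(91663, Pow(-2470577, -1))), Pow(Add(-2295607, 2115417), -1)), Mul(-1, Add(-2943, 1668))) = Add(Mul(Add(-1286194, Mul(91663, Rational(-1, 2470577))), Pow(-180190, -1)), Mul(-1, -1275)) = Add(Mul(Add(-1286194, Rational(-91663, 2470577)), Rational(-1, 180190)), 1275) = Add(Mul(Rational(-3177641405601, 2470577), Rational(-1, 180190)), 1275) = Add(Rational(3177641405601, 445173269630), 1275) = Rational(570773560183851, 445173269630)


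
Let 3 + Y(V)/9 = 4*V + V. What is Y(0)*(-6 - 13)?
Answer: 513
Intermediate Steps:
Y(V) = -27 + 45*V (Y(V) = -27 + 9*(4*V + V) = -27 + 9*(5*V) = -27 + 45*V)
Y(0)*(-6 - 13) = (-27 + 45*0)*(-6 - 13) = (-27 + 0)*(-19) = -27*(-19) = 513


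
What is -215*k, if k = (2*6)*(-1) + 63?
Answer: -10965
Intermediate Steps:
k = 51 (k = 12*(-1) + 63 = -12 + 63 = 51)
-215*k = -215*51 = -10965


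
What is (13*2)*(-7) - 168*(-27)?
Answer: 4354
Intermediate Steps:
(13*2)*(-7) - 168*(-27) = 26*(-7) + 4536 = -182 + 4536 = 4354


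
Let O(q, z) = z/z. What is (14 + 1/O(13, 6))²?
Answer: 225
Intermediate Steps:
O(q, z) = 1
(14 + 1/O(13, 6))² = (14 + 1/1)² = (14 + 1)² = 15² = 225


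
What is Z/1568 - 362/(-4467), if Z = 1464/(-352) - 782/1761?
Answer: 96117707/1230652544 ≈ 0.078103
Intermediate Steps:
Z = -356671/77484 (Z = 1464*(-1/352) - 782*1/1761 = -183/44 - 782/1761 = -356671/77484 ≈ -4.6032)
Z/1568 - 362/(-4467) = -356671/77484/1568 - 362/(-4467) = -356671/77484*1/1568 - 362*(-1/4467) = -7279/2479488 + 362/4467 = 96117707/1230652544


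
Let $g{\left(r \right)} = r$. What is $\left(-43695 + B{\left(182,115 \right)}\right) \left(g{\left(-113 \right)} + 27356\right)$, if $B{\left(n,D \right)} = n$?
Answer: $-1185424659$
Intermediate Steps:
$\left(-43695 + B{\left(182,115 \right)}\right) \left(g{\left(-113 \right)} + 27356\right) = \left(-43695 + 182\right) \left(-113 + 27356\right) = \left(-43513\right) 27243 = -1185424659$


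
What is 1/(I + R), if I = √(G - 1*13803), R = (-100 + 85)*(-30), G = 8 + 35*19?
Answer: 45/21563 - I*√13130/215630 ≈ 0.0020869 - 0.0005314*I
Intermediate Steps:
G = 673 (G = 8 + 665 = 673)
R = 450 (R = -15*(-30) = 450)
I = I*√13130 (I = √(673 - 1*13803) = √(673 - 13803) = √(-13130) = I*√13130 ≈ 114.59*I)
1/(I + R) = 1/(I*√13130 + 450) = 1/(450 + I*√13130)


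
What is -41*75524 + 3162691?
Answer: 66207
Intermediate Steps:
-41*75524 + 3162691 = -3096484 + 3162691 = 66207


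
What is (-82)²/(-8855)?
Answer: -6724/8855 ≈ -0.75935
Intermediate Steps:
(-82)²/(-8855) = 6724*(-1/8855) = -6724/8855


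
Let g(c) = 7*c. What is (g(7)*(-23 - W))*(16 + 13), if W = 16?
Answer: -55419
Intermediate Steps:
(g(7)*(-23 - W))*(16 + 13) = ((7*7)*(-23 - 1*16))*(16 + 13) = (49*(-23 - 16))*29 = (49*(-39))*29 = -1911*29 = -55419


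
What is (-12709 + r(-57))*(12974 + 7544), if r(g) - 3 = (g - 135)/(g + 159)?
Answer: -4432585612/17 ≈ -2.6074e+8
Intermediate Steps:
r(g) = 3 + (-135 + g)/(159 + g) (r(g) = 3 + (g - 135)/(g + 159) = 3 + (-135 + g)/(159 + g))
(-12709 + r(-57))*(12974 + 7544) = (-12709 + 2*(171 + 2*(-57))/(159 - 57))*(12974 + 7544) = (-12709 + 2*(171 - 114)/102)*20518 = (-12709 + 2*(1/102)*57)*20518 = (-12709 + 19/17)*20518 = -216034/17*20518 = -4432585612/17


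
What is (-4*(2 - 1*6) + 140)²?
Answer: 24336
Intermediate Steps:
(-4*(2 - 1*6) + 140)² = (-4*(2 - 6) + 140)² = (-4*(-4) + 140)² = (16 + 140)² = 156² = 24336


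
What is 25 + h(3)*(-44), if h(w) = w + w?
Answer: -239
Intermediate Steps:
h(w) = 2*w
25 + h(3)*(-44) = 25 + (2*3)*(-44) = 25 + 6*(-44) = 25 - 264 = -239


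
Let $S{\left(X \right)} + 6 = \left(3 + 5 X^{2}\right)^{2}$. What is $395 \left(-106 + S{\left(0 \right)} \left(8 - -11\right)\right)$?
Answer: $-19355$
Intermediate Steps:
$S{\left(X \right)} = -6 + \left(3 + 5 X^{2}\right)^{2}$
$395 \left(-106 + S{\left(0 \right)} \left(8 - -11\right)\right) = 395 \left(-106 + \left(-6 + \left(3 + 5 \cdot 0^{2}\right)^{2}\right) \left(8 - -11\right)\right) = 395 \left(-106 + \left(-6 + \left(3 + 5 \cdot 0\right)^{2}\right) \left(8 + 11\right)\right) = 395 \left(-106 + \left(-6 + \left(3 + 0\right)^{2}\right) 19\right) = 395 \left(-106 + \left(-6 + 3^{2}\right) 19\right) = 395 \left(-106 + \left(-6 + 9\right) 19\right) = 395 \left(-106 + 3 \cdot 19\right) = 395 \left(-106 + 57\right) = 395 \left(-49\right) = -19355$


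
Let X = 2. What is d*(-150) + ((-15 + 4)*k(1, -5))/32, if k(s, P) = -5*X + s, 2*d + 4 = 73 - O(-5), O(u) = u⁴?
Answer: 1334499/32 ≈ 41703.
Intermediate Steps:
d = -278 (d = -2 + (73 - 1*(-5)⁴)/2 = -2 + (73 - 1*625)/2 = -2 + (73 - 625)/2 = -2 + (½)*(-552) = -2 - 276 = -278)
k(s, P) = -10 + s (k(s, P) = -5*2 + s = -10 + s)
d*(-150) + ((-15 + 4)*k(1, -5))/32 = -278*(-150) + ((-15 + 4)*(-10 + 1))/32 = 41700 - 11*(-9)*(1/32) = 41700 + 99*(1/32) = 41700 + 99/32 = 1334499/32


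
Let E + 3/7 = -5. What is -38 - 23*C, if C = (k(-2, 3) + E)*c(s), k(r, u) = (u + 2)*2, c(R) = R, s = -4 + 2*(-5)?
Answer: 1434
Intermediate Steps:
E = -38/7 (E = -3/7 - 5 = -38/7 ≈ -5.4286)
s = -14 (s = -4 - 10 = -14)
k(r, u) = 4 + 2*u (k(r, u) = (2 + u)*2 = 4 + 2*u)
C = -64 (C = ((4 + 2*3) - 38/7)*(-14) = ((4 + 6) - 38/7)*(-14) = (10 - 38/7)*(-14) = (32/7)*(-14) = -64)
-38 - 23*C = -38 - 23*(-64) = -38 + 1472 = 1434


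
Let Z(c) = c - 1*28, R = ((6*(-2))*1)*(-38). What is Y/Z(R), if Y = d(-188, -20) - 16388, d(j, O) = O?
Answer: -4102/107 ≈ -38.336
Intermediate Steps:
R = 456 (R = -12*1*(-38) = -12*(-38) = 456)
Z(c) = -28 + c (Z(c) = c - 28 = -28 + c)
Y = -16408 (Y = -20 - 16388 = -16408)
Y/Z(R) = -16408/(-28 + 456) = -16408/428 = -16408*1/428 = -4102/107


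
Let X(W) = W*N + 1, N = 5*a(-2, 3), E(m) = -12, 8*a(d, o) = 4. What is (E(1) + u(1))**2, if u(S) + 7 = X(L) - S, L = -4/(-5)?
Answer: 289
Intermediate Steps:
a(d, o) = 1/2 (a(d, o) = (1/8)*4 = 1/2)
N = 5/2 (N = 5*(1/2) = 5/2 ≈ 2.5000)
L = 4/5 (L = -4*(-1/5) = 4/5 ≈ 0.80000)
X(W) = 1 + 5*W/2 (X(W) = W*(5/2) + 1 = 5*W/2 + 1 = 1 + 5*W/2)
u(S) = -4 - S (u(S) = -7 + ((1 + (5/2)*(4/5)) - S) = -7 + ((1 + 2) - S) = -7 + (3 - S) = -4 - S)
(E(1) + u(1))**2 = (-12 + (-4 - 1*1))**2 = (-12 + (-4 - 1))**2 = (-12 - 5)**2 = (-17)**2 = 289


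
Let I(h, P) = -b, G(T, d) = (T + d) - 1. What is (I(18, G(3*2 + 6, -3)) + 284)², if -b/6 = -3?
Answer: 70756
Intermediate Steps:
b = 18 (b = -6*(-3) = 18)
G(T, d) = -1 + T + d
I(h, P) = -18 (I(h, P) = -1*18 = -18)
(I(18, G(3*2 + 6, -3)) + 284)² = (-18 + 284)² = 266² = 70756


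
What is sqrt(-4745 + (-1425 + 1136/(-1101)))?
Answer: I*sqrt(7480530906)/1101 ≈ 78.556*I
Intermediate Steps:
sqrt(-4745 + (-1425 + 1136/(-1101))) = sqrt(-4745 + (-1425 + 1136*(-1/1101))) = sqrt(-4745 + (-1425 - 1136/1101)) = sqrt(-4745 - 1570061/1101) = sqrt(-6794306/1101) = I*sqrt(7480530906)/1101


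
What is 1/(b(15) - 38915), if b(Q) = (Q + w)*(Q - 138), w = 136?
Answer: -1/57488 ≈ -1.7395e-5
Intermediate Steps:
b(Q) = (-138 + Q)*(136 + Q) (b(Q) = (Q + 136)*(Q - 138) = (136 + Q)*(-138 + Q) = (-138 + Q)*(136 + Q))
1/(b(15) - 38915) = 1/((-18768 + 15² - 2*15) - 38915) = 1/((-18768 + 225 - 30) - 38915) = 1/(-18573 - 38915) = 1/(-57488) = -1/57488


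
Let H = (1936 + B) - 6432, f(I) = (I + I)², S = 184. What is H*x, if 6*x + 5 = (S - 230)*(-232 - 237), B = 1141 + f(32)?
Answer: 5327543/2 ≈ 2.6638e+6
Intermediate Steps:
f(I) = 4*I² (f(I) = (2*I)² = 4*I²)
B = 5237 (B = 1141 + 4*32² = 1141 + 4*1024 = 1141 + 4096 = 5237)
x = 21569/6 (x = -⅚ + ((184 - 230)*(-232 - 237))/6 = -⅚ + (-46*(-469))/6 = -⅚ + (⅙)*21574 = -⅚ + 10787/3 = 21569/6 ≈ 3594.8)
H = 741 (H = (1936 + 5237) - 6432 = 7173 - 6432 = 741)
H*x = 741*(21569/6) = 5327543/2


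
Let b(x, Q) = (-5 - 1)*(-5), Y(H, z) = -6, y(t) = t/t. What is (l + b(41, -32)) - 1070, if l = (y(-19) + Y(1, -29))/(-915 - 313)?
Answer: -1277115/1228 ≈ -1040.0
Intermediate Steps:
y(t) = 1
l = 5/1228 (l = (1 - 6)/(-915 - 313) = -5/(-1228) = -5*(-1/1228) = 5/1228 ≈ 0.0040717)
b(x, Q) = 30 (b(x, Q) = -6*(-5) = 30)
(l + b(41, -32)) - 1070 = (5/1228 + 30) - 1070 = 36845/1228 - 1070 = -1277115/1228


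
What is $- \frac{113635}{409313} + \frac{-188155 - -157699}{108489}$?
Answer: $- \frac{8264728081}{14801986019} \approx -0.55835$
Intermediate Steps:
$- \frac{113635}{409313} + \frac{-188155 - -157699}{108489} = \left(-113635\right) \frac{1}{409313} + \left(-188155 + 157699\right) \frac{1}{108489} = - \frac{113635}{409313} - \frac{10152}{36163} = - \frac{8264728081}{14801986019}$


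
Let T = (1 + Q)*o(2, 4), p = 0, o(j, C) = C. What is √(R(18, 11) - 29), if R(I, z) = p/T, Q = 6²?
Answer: I*√29 ≈ 5.3852*I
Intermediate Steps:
Q = 36
T = 148 (T = (1 + 36)*4 = 37*4 = 148)
R(I, z) = 0 (R(I, z) = 0/148 = 0*(1/148) = 0)
√(R(18, 11) - 29) = √(0 - 29) = √(-29) = I*√29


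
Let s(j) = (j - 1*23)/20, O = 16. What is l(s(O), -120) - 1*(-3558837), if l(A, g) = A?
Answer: 71176733/20 ≈ 3.5588e+6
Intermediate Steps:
s(j) = -23/20 + j/20 (s(j) = (j - 23)*(1/20) = (-23 + j)*(1/20) = -23/20 + j/20)
l(s(O), -120) - 1*(-3558837) = (-23/20 + (1/20)*16) - 1*(-3558837) = (-23/20 + ⅘) + 3558837 = -7/20 + 3558837 = 71176733/20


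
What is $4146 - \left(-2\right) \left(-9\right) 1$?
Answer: $4128$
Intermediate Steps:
$4146 - \left(-2\right) \left(-9\right) 1 = 4146 - 18 \cdot 1 = 4146 - 18 = 4128$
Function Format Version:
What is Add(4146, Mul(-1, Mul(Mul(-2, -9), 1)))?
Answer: 4128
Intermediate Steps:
Add(4146, Mul(-1, Mul(Mul(-2, -9), 1))) = Add(4146, Mul(-1, Mul(18, 1))) = Add(4146, Mul(-1, 18)) = Add(4146, -18) = 4128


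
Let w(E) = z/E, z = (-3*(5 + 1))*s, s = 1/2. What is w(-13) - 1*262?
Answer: -3397/13 ≈ -261.31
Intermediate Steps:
s = 1/2 ≈ 0.50000
z = -9 (z = -3*(5 + 1)*(1/2) = -3*6*(1/2) = -18*1/2 = -9)
w(E) = -9/E
w(-13) - 1*262 = -9/(-13) - 1*262 = -9*(-1/13) - 262 = 9/13 - 262 = -3397/13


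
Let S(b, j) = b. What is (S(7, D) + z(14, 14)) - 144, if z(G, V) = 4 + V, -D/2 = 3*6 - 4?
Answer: -119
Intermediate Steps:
D = -28 (D = -2*(3*6 - 4) = -2*(18 - 4) = -2*14 = -28)
(S(7, D) + z(14, 14)) - 144 = (7 + (4 + 14)) - 144 = (7 + 18) - 144 = 25 - 144 = -119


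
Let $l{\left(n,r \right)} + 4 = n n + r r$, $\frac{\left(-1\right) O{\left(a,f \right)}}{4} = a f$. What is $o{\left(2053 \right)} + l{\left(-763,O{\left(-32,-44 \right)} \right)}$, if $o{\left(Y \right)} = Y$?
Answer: $32303642$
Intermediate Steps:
$O{\left(a,f \right)} = - 4 a f$
$l{\left(n,r \right)} = -4 + n^{2} + r^{2}$ ($l{\left(n,r \right)} = -4 + \left(n n + r r\right) = -4 + \left(n^{2} + r^{2}\right) = -4 + n^{2} + r^{2}$)
$o{\left(2053 \right)} + l{\left(-763,O{\left(-32,-44 \right)} \right)} = 2053 + \left(-4 + \left(-763\right)^{2} + \left(\left(-4\right) \left(-32\right) \left(-44\right)\right)^{2}\right) = 2053 + \left(-4 + 582169 + \left(-5632\right)^{2}\right) = 2053 + \left(-4 + 582169 + 31719424\right) = 2053 + 32301589 = 32303642$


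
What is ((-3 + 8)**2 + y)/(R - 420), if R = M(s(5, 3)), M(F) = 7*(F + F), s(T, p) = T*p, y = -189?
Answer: 82/105 ≈ 0.78095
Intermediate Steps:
M(F) = 14*F (M(F) = 7*(2*F) = 14*F)
R = 210 (R = 14*(5*3) = 14*15 = 210)
((-3 + 8)**2 + y)/(R - 420) = ((-3 + 8)**2 - 189)/(210 - 420) = (5**2 - 189)/(-210) = (25 - 189)*(-1/210) = -164*(-1/210) = 82/105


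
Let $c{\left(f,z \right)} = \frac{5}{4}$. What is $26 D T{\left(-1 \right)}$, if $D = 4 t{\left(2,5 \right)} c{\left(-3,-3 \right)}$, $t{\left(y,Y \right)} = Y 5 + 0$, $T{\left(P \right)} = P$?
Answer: $-3250$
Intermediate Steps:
$t{\left(y,Y \right)} = 5 Y$ ($t{\left(y,Y \right)} = 5 Y + 0 = 5 Y$)
$c{\left(f,z \right)} = \frac{5}{4}$ ($c{\left(f,z \right)} = 5 \cdot \frac{1}{4} = \frac{5}{4}$)
$D = 125$ ($D = 4 \cdot 5 \cdot 5 \cdot \frac{5}{4} = 4 \cdot 25 \cdot \frac{5}{4} = 100 \cdot \frac{5}{4} = 125$)
$26 D T{\left(-1 \right)} = 26 \cdot 125 \left(-1\right) = 3250 \left(-1\right) = -3250$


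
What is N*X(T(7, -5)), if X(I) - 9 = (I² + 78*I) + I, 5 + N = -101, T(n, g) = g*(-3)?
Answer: -150414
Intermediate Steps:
T(n, g) = -3*g
N = -106 (N = -5 - 101 = -106)
X(I) = 9 + I² + 79*I (X(I) = 9 + ((I² + 78*I) + I) = 9 + (I² + 79*I) = 9 + I² + 79*I)
N*X(T(7, -5)) = -106*(9 + (-3*(-5))² + 79*(-3*(-5))) = -106*(9 + 15² + 79*15) = -106*(9 + 225 + 1185) = -106*1419 = -150414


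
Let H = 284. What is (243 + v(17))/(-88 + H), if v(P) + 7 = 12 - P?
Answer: 33/28 ≈ 1.1786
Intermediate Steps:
v(P) = 5 - P (v(P) = -7 + (12 - P) = 5 - P)
(243 + v(17))/(-88 + H) = (243 + (5 - 1*17))/(-88 + 284) = (243 + (5 - 17))/196 = (243 - 12)*(1/196) = 231*(1/196) = 33/28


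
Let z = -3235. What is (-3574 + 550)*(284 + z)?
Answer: 8923824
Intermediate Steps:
(-3574 + 550)*(284 + z) = (-3574 + 550)*(284 - 3235) = -3024*(-2951) = 8923824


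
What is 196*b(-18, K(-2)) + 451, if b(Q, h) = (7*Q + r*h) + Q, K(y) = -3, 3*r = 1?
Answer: -27969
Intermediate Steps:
r = ⅓ (r = (⅓)*1 = ⅓ ≈ 0.33333)
b(Q, h) = 8*Q + h/3 (b(Q, h) = (7*Q + h/3) + Q = 8*Q + h/3)
196*b(-18, K(-2)) + 451 = 196*(8*(-18) + (⅓)*(-3)) + 451 = 196*(-144 - 1) + 451 = 196*(-145) + 451 = -28420 + 451 = -27969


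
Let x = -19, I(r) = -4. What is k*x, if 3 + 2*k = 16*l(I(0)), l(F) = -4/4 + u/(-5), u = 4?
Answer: 3021/10 ≈ 302.10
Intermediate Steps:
l(F) = -9/5 (l(F) = -4/4 + 4/(-5) = -4*¼ + 4*(-⅕) = -1 - ⅘ = -9/5)
k = -159/10 (k = -3/2 + (16*(-9/5))/2 = -3/2 + (½)*(-144/5) = -3/2 - 72/5 = -159/10 ≈ -15.900)
k*x = -159/10*(-19) = 3021/10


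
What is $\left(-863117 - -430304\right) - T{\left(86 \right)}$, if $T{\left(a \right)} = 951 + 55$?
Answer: $-433819$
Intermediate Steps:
$T{\left(a \right)} = 1006$
$\left(-863117 - -430304\right) - T{\left(86 \right)} = \left(-863117 - -430304\right) - 1006 = \left(-863117 + 430304\right) - 1006 = -432813 - 1006 = -433819$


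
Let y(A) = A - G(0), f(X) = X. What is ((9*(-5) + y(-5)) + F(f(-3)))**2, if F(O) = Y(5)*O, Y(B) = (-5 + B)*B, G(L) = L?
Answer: 2500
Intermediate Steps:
Y(B) = B*(-5 + B)
y(A) = A (y(A) = A - 1*0 = A + 0 = A)
F(O) = 0 (F(O) = (5*(-5 + 5))*O = (5*0)*O = 0*O = 0)
((9*(-5) + y(-5)) + F(f(-3)))**2 = ((9*(-5) - 5) + 0)**2 = ((-45 - 5) + 0)**2 = (-50 + 0)**2 = (-50)**2 = 2500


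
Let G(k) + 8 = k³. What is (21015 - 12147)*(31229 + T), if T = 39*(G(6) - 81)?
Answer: 320861976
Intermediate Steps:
G(k) = -8 + k³
T = 4953 (T = 39*((-8 + 6³) - 81) = 39*((-8 + 216) - 81) = 39*(208 - 81) = 39*127 = 4953)
(21015 - 12147)*(31229 + T) = (21015 - 12147)*(31229 + 4953) = 8868*36182 = 320861976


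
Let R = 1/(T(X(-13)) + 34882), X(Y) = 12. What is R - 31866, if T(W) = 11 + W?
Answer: -1112282729/34905 ≈ -31866.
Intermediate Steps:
R = 1/34905 (R = 1/((11 + 12) + 34882) = 1/(23 + 34882) = 1/34905 ≈ 2.8649e-5)
R - 31866 = 1/34905 - 31866 = -1112282729/34905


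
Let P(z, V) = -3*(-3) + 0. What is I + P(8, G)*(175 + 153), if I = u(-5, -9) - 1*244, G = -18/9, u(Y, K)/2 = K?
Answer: 2690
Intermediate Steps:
u(Y, K) = 2*K
G = -2 (G = -18*1/9 = -2)
P(z, V) = 9 (P(z, V) = 9 + 0 = 9)
I = -262 (I = 2*(-9) - 1*244 = -18 - 244 = -262)
I + P(8, G)*(175 + 153) = -262 + 9*(175 + 153) = -262 + 9*328 = -262 + 2952 = 2690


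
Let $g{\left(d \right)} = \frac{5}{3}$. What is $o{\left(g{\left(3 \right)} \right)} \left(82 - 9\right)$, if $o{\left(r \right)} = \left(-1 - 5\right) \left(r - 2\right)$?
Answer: $146$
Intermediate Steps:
$g{\left(d \right)} = \frac{5}{3}$ ($g{\left(d \right)} = 5 \cdot \frac{1}{3} = \frac{5}{3}$)
$o{\left(r \right)} = 12 - 6 r$ ($o{\left(r \right)} = - 6 \left(-2 + r\right) = 12 - 6 r$)
$o{\left(g{\left(3 \right)} \right)} \left(82 - 9\right) = \left(12 - 10\right) \left(82 - 9\right) = \left(12 - 10\right) 73 = 2 \cdot 73 = 146$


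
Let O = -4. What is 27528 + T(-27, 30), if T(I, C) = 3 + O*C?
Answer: 27411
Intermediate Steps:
T(I, C) = 3 - 4*C
27528 + T(-27, 30) = 27528 + (3 - 4*30) = 27528 + (3 - 120) = 27528 - 117 = 27411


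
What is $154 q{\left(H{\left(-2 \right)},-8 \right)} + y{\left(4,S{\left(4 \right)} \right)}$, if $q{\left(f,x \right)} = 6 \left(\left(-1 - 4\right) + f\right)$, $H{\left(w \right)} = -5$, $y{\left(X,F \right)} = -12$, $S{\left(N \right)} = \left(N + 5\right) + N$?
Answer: $-9252$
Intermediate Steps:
$S{\left(N \right)} = 5 + 2 N$ ($S{\left(N \right)} = \left(5 + N\right) + N = 5 + 2 N$)
$q{\left(f,x \right)} = -30 + 6 f$ ($q{\left(f,x \right)} = 6 \left(\left(-1 - 4\right) + f\right) = 6 \left(-5 + f\right) = -30 + 6 f$)
$154 q{\left(H{\left(-2 \right)},-8 \right)} + y{\left(4,S{\left(4 \right)} \right)} = 154 \left(-30 + 6 \left(-5\right)\right) - 12 = 154 \left(-30 - 30\right) - 12 = 154 \left(-60\right) - 12 = -9240 - 12 = -9252$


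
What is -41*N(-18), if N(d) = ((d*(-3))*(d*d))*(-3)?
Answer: 2152008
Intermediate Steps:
N(d) = 9*d**3 (N(d) = ((-3*d)*d**2)*(-3) = -3*d**3*(-3) = 9*d**3)
-41*N(-18) = -369*(-18)**3 = -369*(-5832) = -41*(-52488) = 2152008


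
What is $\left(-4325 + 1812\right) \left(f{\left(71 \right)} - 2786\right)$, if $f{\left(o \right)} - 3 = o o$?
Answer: $-5674354$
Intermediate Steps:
$f{\left(o \right)} = 3 + o^{2}$ ($f{\left(o \right)} = 3 + o o = 3 + o^{2}$)
$\left(-4325 + 1812\right) \left(f{\left(71 \right)} - 2786\right) = \left(-4325 + 1812\right) \left(\left(3 + 71^{2}\right) - 2786\right) = - 2513 \left(\left(3 + 5041\right) - 2786\right) = - 2513 \left(5044 - 2786\right) = \left(-2513\right) 2258 = -5674354$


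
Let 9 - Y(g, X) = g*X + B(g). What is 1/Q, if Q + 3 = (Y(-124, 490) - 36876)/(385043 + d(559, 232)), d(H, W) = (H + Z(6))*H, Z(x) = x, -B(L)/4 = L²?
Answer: -700878/2017237 ≈ -0.34744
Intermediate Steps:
B(L) = -4*L²
d(H, W) = H*(6 + H) (d(H, W) = (H + 6)*H = (6 + H)*H = H*(6 + H))
Y(g, X) = 9 + 4*g² - X*g (Y(g, X) = 9 - (g*X - 4*g²) = 9 - (X*g - 4*g²) = 9 - (-4*g² + X*g) = 9 + (4*g² - X*g) = 9 + 4*g² - X*g)
Q = -2017237/700878 (Q = -3 + ((9 + 4*(-124)² - 1*490*(-124)) - 36876)/(385043 + 559*(6 + 559)) = -3 + ((9 + 4*15376 + 60760) - 36876)/(385043 + 559*565) = -3 + ((9 + 61504 + 60760) - 36876)/(385043 + 315835) = -3 + (122273 - 36876)/700878 = -3 + 85397*(1/700878) = -3 + 85397/700878 = -2017237/700878 ≈ -2.8782)
1/Q = 1/(-2017237/700878) = -700878/2017237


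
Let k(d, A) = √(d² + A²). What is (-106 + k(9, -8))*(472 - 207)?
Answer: -28090 + 265*√145 ≈ -24899.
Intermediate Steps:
k(d, A) = √(A² + d²)
(-106 + k(9, -8))*(472 - 207) = (-106 + √((-8)² + 9²))*(472 - 207) = (-106 + √(64 + 81))*265 = (-106 + √145)*265 = -28090 + 265*√145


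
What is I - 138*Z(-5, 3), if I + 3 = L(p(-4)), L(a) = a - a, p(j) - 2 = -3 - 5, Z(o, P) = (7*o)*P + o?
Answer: 15177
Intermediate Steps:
Z(o, P) = o + 7*P*o (Z(o, P) = 7*P*o + o = o + 7*P*o)
p(j) = -6 (p(j) = 2 + (-3 - 5) = 2 - 8 = -6)
L(a) = 0
I = -3 (I = -3 + 0 = -3)
I - 138*Z(-5, 3) = -3 - (-690)*(1 + 7*3) = -3 - (-690)*(1 + 21) = -3 - (-690)*22 = -3 - 138*(-110) = -3 + 15180 = 15177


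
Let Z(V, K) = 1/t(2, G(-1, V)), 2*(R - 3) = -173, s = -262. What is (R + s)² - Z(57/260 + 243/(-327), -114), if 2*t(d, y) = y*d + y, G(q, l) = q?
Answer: 1432451/12 ≈ 1.1937e+5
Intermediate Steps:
R = -167/2 (R = 3 + (½)*(-173) = 3 - 173/2 = -167/2 ≈ -83.500)
t(d, y) = y/2 + d*y/2 (t(d, y) = (y*d + y)/2 = (d*y + y)/2 = (y + d*y)/2 = y/2 + d*y/2)
Z(V, K) = -⅔ (Z(V, K) = 1/((½)*(-1)*(1 + 2)) = 1/((½)*(-1)*3) = 1/(-3/2) = -⅔)
(R + s)² - Z(57/260 + 243/(-327), -114) = (-167/2 - 262)² - 1*(-⅔) = (-691/2)² + ⅔ = 477481/4 + ⅔ = 1432451/12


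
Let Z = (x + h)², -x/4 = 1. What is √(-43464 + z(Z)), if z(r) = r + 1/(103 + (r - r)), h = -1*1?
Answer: 2*I*√115211062/103 ≈ 208.42*I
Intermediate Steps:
x = -4 (x = -4*1 = -4)
h = -1
Z = 25 (Z = (-4 - 1)² = (-5)² = 25)
z(r) = 1/103 + r (z(r) = r + 1/(103 + 0) = r + 1/103 = 1/103 + r)
√(-43464 + z(Z)) = √(-43464 + (1/103 + 25)) = √(-43464 + 2576/103) = √(-4474216/103) = 2*I*√115211062/103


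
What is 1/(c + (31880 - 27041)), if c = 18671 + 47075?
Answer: 1/70585 ≈ 1.4167e-5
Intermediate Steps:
c = 65746
1/(c + (31880 - 27041)) = 1/(65746 + (31880 - 27041)) = 1/(65746 + 4839) = 1/70585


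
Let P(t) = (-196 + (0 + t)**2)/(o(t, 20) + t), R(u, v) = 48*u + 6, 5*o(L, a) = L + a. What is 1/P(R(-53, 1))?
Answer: -1901/4025780 ≈ -0.00047221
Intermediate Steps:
o(L, a) = L/5 + a/5 (o(L, a) = (L + a)/5 = L/5 + a/5)
R(u, v) = 6 + 48*u
P(t) = (-196 + t**2)/(4 + 6*t/5) (P(t) = (-196 + (0 + t)**2)/((t/5 + (1/5)*20) + t) = (-196 + t**2)/((t/5 + 4) + t) = (-196 + t**2)/((4 + t/5) + t) = (-196 + t**2)/(4 + 6*t/5))
1/P(R(-53, 1)) = 1/(5*(-196 + (6 + 48*(-53))**2)/(2*(10 + 3*(6 + 48*(-53))))) = 1/(5*(-196 + (6 - 2544)**2)/(2*(10 + 3*(6 - 2544)))) = 1/(5*(-196 + (-2538)**2)/(2*(10 + 3*(-2538)))) = 1/(5*(-196 + 6441444)/(2*(10 - 7614))) = 1/((5/2)*6441248/(-7604)) = 1/((5/2)*(-1/7604)*6441248) = 1/(-4025780/1901) = -1901/4025780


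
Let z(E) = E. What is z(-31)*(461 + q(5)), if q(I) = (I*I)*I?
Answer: -18166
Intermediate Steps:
q(I) = I**3 (q(I) = I**2*I = I**3)
z(-31)*(461 + q(5)) = -31*(461 + 5**3) = -31*(461 + 125) = -31*586 = -18166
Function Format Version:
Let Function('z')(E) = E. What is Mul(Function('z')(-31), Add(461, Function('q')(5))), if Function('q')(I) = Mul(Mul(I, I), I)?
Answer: -18166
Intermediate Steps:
Function('q')(I) = Pow(I, 3) (Function('q')(I) = Mul(Pow(I, 2), I) = Pow(I, 3))
Mul(Function('z')(-31), Add(461, Function('q')(5))) = Mul(-31, Add(461, Pow(5, 3))) = Mul(-31, Add(461, 125)) = Mul(-31, 586) = -18166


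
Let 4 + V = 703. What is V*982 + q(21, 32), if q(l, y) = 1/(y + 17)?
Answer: 33634483/49 ≈ 6.8642e+5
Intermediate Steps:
q(l, y) = 1/(17 + y)
V = 699 (V = -4 + 703 = 699)
V*982 + q(21, 32) = 699*982 + 1/(17 + 32) = 686418 + 1/49 = 33634483/49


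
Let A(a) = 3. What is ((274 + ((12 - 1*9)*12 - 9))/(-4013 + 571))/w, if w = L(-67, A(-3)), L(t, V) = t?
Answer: 301/230614 ≈ 0.0013052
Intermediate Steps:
w = -67
((274 + ((12 - 1*9)*12 - 9))/(-4013 + 571))/w = ((274 + ((12 - 1*9)*12 - 9))/(-4013 + 571))/(-67) = ((274 + ((12 - 9)*12 - 9))/(-3442))*(-1/67) = ((274 + (3*12 - 9))*(-1/3442))*(-1/67) = ((274 + (36 - 9))*(-1/3442))*(-1/67) = ((274 + 27)*(-1/3442))*(-1/67) = (301*(-1/3442))*(-1/67) = -301/3442*(-1/67) = 301/230614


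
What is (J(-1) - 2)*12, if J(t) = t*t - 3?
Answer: -48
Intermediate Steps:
J(t) = -3 + t² (J(t) = t² - 3 = -3 + t²)
(J(-1) - 2)*12 = ((-3 + (-1)²) - 2)*12 = ((-3 + 1) - 2)*12 = (-2 - 2)*12 = -4*12 = -48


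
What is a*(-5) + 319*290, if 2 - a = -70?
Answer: 92150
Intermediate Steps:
a = 72 (a = 2 - 1*(-70) = 2 + 70 = 72)
a*(-5) + 319*290 = 72*(-5) + 319*290 = -360 + 92510 = 92150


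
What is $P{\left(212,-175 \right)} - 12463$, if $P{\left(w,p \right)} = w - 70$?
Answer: $-12321$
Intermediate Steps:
$P{\left(w,p \right)} = -70 + w$
$P{\left(212,-175 \right)} - 12463 = \left(-70 + 212\right) - 12463 = 142 - 12463 = -12321$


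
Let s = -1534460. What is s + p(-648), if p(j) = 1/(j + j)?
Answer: -1988660161/1296 ≈ -1.5345e+6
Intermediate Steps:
p(j) = 1/(2*j)
s + p(-648) = -1534460 + (1/2)/(-648) = -1534460 + (1/2)*(-1/648) = -1534460 - 1/1296 = -1988660161/1296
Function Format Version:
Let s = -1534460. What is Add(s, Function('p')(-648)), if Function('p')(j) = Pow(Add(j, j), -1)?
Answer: Rational(-1988660161, 1296) ≈ -1.5345e+6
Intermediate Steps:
Function('p')(j) = Mul(Rational(1, 2), Pow(j, -1)) (Function('p')(j) = Pow(Mul(2, j), -1) = Mul(Rational(1, 2), Pow(j, -1)))
Add(s, Function('p')(-648)) = Add(-1534460, Mul(Rational(1, 2), Pow(-648, -1))) = Add(-1534460, Mul(Rational(1, 2), Rational(-1, 648))) = Add(-1534460, Rational(-1, 1296)) = Rational(-1988660161, 1296)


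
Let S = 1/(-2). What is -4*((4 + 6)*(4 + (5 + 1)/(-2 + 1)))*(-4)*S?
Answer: 160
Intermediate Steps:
S = -½ ≈ -0.50000
-4*((4 + 6)*(4 + (5 + 1)/(-2 + 1)))*(-4)*S = -4*((4 + 6)*(4 + (5 + 1)/(-2 + 1)))*(-4)*(-1)/2 = -4*(10*(4 + 6/(-1)))*(-4)*(-1)/2 = -4*(10*(4 + 6*(-1)))*(-4)*(-1)/2 = -4*(10*(4 - 6))*(-4)*(-1)/2 = -4*(10*(-2))*(-4)*(-1)/2 = -4*(-20*(-4))*(-1)/2 = -320*(-1)/2 = -4*(-40) = 160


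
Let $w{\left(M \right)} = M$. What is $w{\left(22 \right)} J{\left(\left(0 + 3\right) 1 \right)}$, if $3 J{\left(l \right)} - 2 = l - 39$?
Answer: $- \frac{748}{3} \approx -249.33$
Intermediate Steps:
$J{\left(l \right)} = - \frac{37}{3} + \frac{l}{3}$ ($J{\left(l \right)} = \frac{2}{3} + \frac{l - 39}{3} = \frac{2}{3} + \frac{-39 + l}{3} = \frac{2}{3} + \left(-13 + \frac{l}{3}\right) = - \frac{37}{3} + \frac{l}{3}$)
$w{\left(22 \right)} J{\left(\left(0 + 3\right) 1 \right)} = 22 \left(- \frac{37}{3} + \frac{\left(0 + 3\right) 1}{3}\right) = 22 \left(- \frac{37}{3} + \frac{3 \cdot 1}{3}\right) = 22 \left(- \frac{37}{3} + \frac{1}{3} \cdot 3\right) = 22 \left(- \frac{37}{3} + 1\right) = 22 \left(- \frac{34}{3}\right) = - \frac{748}{3}$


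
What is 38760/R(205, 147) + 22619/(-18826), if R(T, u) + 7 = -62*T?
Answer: -339113861/79803414 ≈ -4.2494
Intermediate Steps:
R(T, u) = -7 - 62*T
38760/R(205, 147) + 22619/(-18826) = 38760/(-7 - 62*205) + 22619/(-18826) = 38760/(-7 - 12710) + 22619*(-1/18826) = 38760/(-12717) - 22619/18826 = 38760*(-1/12717) - 22619/18826 = -12920/4239 - 22619/18826 = -339113861/79803414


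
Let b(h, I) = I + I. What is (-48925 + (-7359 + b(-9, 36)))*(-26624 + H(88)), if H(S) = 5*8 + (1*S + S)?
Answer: 1484446496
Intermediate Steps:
b(h, I) = 2*I
H(S) = 40 + 2*S (H(S) = 40 + (S + S) = 40 + 2*S)
(-48925 + (-7359 + b(-9, 36)))*(-26624 + H(88)) = (-48925 + (-7359 + 2*36))*(-26624 + (40 + 2*88)) = (-48925 + (-7359 + 72))*(-26624 + (40 + 176)) = (-48925 - 7287)*(-26624 + 216) = -56212*(-26408) = 1484446496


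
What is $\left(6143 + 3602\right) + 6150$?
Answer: $15895$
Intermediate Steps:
$\left(6143 + 3602\right) + 6150 = 9745 + 6150 = 15895$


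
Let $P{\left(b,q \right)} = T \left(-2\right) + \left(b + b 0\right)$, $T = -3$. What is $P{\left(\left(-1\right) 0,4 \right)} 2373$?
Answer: $14238$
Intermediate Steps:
$P{\left(b,q \right)} = 6 + b$ ($P{\left(b,q \right)} = \left(-3\right) \left(-2\right) + \left(b + b 0\right) = 6 + \left(b + 0\right) = 6 + b$)
$P{\left(\left(-1\right) 0,4 \right)} 2373 = \left(6 - 0\right) 2373 = \left(6 + 0\right) 2373 = 6 \cdot 2373 = 14238$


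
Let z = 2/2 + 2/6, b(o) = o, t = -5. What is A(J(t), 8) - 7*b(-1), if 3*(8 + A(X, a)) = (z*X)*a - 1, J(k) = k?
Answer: -172/9 ≈ -19.111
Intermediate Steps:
z = 4/3 (z = 2*(½) + 2*(⅙) = 1 + ⅓ = 4/3 ≈ 1.3333)
A(X, a) = -25/3 + 4*X*a/9 (A(X, a) = -8 + ((4*X/3)*a - 1)/3 = -8 + (4*X*a/3 - 1)/3 = -8 + (-1 + 4*X*a/3)/3 = -8 + (-⅓ + 4*X*a/9) = -25/3 + 4*X*a/9)
A(J(t), 8) - 7*b(-1) = (-25/3 + (4/9)*(-5)*8) - 7*(-1) = (-25/3 - 160/9) + 7 = -235/9 + 7 = -172/9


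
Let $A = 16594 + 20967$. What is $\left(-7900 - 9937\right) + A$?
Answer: $19724$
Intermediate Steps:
$A = 37561$
$\left(-7900 - 9937\right) + A = \left(-7900 - 9937\right) + 37561 = -17837 + 37561 = 19724$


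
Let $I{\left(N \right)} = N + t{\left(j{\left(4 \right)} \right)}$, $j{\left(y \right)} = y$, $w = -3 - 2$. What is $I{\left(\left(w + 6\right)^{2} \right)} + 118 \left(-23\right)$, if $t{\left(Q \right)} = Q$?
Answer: $-2709$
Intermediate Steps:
$w = -5$ ($w = -3 - 2 = -5$)
$I{\left(N \right)} = 4 + N$ ($I{\left(N \right)} = N + 4 = 4 + N$)
$I{\left(\left(w + 6\right)^{2} \right)} + 118 \left(-23\right) = \left(4 + \left(-5 + 6\right)^{2}\right) + 118 \left(-23\right) = \left(4 + 1^{2}\right) - 2714 = \left(4 + 1\right) - 2714 = 5 - 2714 = -2709$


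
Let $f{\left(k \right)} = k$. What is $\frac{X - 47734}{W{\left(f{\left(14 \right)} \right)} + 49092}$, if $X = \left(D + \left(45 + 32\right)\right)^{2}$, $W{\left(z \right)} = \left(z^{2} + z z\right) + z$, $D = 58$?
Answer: $- \frac{29509}{49498} \approx -0.59617$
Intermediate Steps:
$W{\left(z \right)} = z + 2 z^{2}$ ($W{\left(z \right)} = \left(z^{2} + z^{2}\right) + z = 2 z^{2} + z = z + 2 z^{2}$)
$X = 18225$ ($X = \left(58 + \left(45 + 32\right)\right)^{2} = \left(58 + 77\right)^{2} = 135^{2} = 18225$)
$\frac{X - 47734}{W{\left(f{\left(14 \right)} \right)} + 49092} = \frac{18225 - 47734}{14 \left(1 + 2 \cdot 14\right) + 49092} = - \frac{29509}{14 \left(1 + 28\right) + 49092} = - \frac{29509}{14 \cdot 29 + 49092} = - \frac{29509}{406 + 49092} = - \frac{29509}{49498}$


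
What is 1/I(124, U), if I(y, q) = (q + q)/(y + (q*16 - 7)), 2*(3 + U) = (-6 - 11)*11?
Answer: 1427/193 ≈ 7.3938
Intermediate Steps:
U = -193/2 (U = -3 + ((-6 - 11)*11)/2 = -3 + (-17*11)/2 = -3 + (½)*(-187) = -3 - 187/2 = -193/2 ≈ -96.500)
I(y, q) = 2*q/(-7 + y + 16*q) (I(y, q) = (2*q)/(y + (16*q - 7)) = (2*q)/(y + (-7 + 16*q)) = (2*q)/(-7 + y + 16*q) = 2*q/(-7 + y + 16*q))
1/I(124, U) = 1/(2*(-193/2)/(-7 + 124 + 16*(-193/2))) = 1/(2*(-193/2)/(-7 + 124 - 1544)) = 1/(2*(-193/2)/(-1427)) = 1/(2*(-193/2)*(-1/1427)) = 1/(193/1427) = 1427/193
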